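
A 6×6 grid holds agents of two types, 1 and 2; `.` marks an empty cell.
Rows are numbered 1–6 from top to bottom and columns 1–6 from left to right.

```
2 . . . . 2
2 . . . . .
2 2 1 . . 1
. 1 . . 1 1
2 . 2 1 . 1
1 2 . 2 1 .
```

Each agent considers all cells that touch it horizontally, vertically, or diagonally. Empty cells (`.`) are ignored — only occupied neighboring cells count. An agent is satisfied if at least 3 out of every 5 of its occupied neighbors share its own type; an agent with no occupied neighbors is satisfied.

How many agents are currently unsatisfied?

8

Row 1: (1,1)2 1/1 ✓ · (1,6)2 0/0 ✓
Row 2: (2,1)2 3/3 ✓
Row 3: (3,1)2 2/3 ✓ · (3,2)2 2/4 ✗ · (3,3)1 1/2 ✗ · (3,6)1 2/2 ✓
Row 4: (4,2)1 1/5 ✗ · (4,5)1 4/4 ✓ · (4,6)1 3/3 ✓
Row 5: (5,1)2 1/3 ✗ · (5,3)2 2/4 ✗ · (5,4)1 2/4 ✗ · (5,6)1 3/3 ✓
Row 6: (6,1)1 0/2 ✗ · (6,2)2 2/3 ✓ · (6,4)2 1/3 ✗ · (6,5)1 2/3 ✓
Unsatisfied: (3,2), (3,3), (4,2), (5,1), (5,3), (5,4), (6,1), (6,4) — 8 in total.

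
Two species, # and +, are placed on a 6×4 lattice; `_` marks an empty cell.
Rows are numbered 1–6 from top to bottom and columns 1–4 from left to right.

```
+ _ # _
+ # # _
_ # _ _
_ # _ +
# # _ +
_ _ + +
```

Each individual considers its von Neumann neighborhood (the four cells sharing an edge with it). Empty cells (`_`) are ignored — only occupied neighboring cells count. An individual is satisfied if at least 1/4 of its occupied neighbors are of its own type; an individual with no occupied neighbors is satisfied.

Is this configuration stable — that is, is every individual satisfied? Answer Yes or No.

Yes

(1,1)+ 1/1 ok
(1,3)# 1/1 ok
(2,1)+ 1/2 ok
(2,2)# 2/3 ok
(2,3)# 2/2 ok
(3,2)# 2/2 ok
(4,2)# 2/2 ok
(4,4)+ 1/1 ok
(5,1)# 1/1 ok
(5,2)# 2/2 ok
(5,4)+ 2/2 ok
(6,3)+ 1/1 ok
(6,4)+ 2/2 ok
All meet the threshold, so the configuration is stable.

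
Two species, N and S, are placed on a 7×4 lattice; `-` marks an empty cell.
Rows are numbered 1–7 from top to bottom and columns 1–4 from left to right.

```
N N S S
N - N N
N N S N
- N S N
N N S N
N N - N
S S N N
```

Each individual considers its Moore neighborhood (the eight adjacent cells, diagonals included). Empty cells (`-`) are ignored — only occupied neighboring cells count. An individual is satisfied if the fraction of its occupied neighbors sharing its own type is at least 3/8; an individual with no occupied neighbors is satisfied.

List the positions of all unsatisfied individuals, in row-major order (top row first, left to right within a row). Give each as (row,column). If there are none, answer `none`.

Row 1: (1,1)N 2/2 ✓ · (1,2)N 3/4 ✓ · (1,3)S 1/4 ✗ · (1,4)S 1/3 ✗
Row 2: (2,1)N 4/4 ✓ · (2,3)N 4/7 ✓ · (2,4)N 2/5 ✓
Row 3: (3,1)N 3/3 ✓ · (3,2)N 4/6 ✓ · (3,3)S 1/7 ✗ · (3,4)N 3/5 ✓
Row 4: (4,2)N 4/7 ✓ · (4,3)S 2/8 ✗ · (4,4)N 2/5 ✓
Row 5: (5,1)N 4/4 ✓ · (5,2)N 4/6 ✓ · (5,3)S 1/7 ✗ · (5,4)N 2/4 ✓
Row 6: (6,1)N 3/5 ✓ · (6,2)N 4/7 ✓ · (6,4)N 3/4 ✓
Row 7: (7,1)S 1/3 ✗ · (7,2)S 1/4 ✗ · (7,3)N 3/4 ✓ · (7,4)N 2/2 ✓

(1,3), (1,4), (3,3), (4,3), (5,3), (7,1), (7,2)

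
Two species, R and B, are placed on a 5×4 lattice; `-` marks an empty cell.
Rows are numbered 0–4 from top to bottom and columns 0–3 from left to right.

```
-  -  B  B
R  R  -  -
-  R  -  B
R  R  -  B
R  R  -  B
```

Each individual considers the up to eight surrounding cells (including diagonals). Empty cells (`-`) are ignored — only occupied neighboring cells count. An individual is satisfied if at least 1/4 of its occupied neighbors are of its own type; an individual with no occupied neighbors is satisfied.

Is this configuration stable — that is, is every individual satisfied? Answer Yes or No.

Yes

(0,2)B 1/2 ✓
(0,3)B 1/1 ✓
(1,0)R 2/2 ✓
(1,1)R 2/3 ✓
(2,1)R 4/4 ✓
(2,3)B 1/1 ✓
(3,0)R 4/4 ✓
(3,1)R 4/4 ✓
(3,3)B 2/2 ✓
(4,0)R 3/3 ✓
(4,1)R 3/3 ✓
(4,3)B 1/1 ✓
All meet the threshold, so the configuration is stable.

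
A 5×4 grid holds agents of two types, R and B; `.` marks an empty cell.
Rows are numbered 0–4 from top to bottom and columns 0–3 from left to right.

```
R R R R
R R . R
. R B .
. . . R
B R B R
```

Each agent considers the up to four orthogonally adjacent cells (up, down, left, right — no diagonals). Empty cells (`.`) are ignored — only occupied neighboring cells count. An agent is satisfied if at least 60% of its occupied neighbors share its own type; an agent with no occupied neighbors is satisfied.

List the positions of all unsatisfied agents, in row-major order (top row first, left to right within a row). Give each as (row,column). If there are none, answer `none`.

(2,1), (2,2), (4,0), (4,1), (4,2), (4,3)

Row 0: (0,0)R 2/2 satisfied · (0,1)R 3/3 satisfied · (0,2)R 2/2 satisfied · (0,3)R 2/2 satisfied
Row 1: (1,0)R 2/2 satisfied · (1,1)R 3/3 satisfied · (1,3)R 1/1 satisfied
Row 2: (2,1)R 1/2 not · (2,2)B 0/1 not
Row 3: (3,3)R 1/1 satisfied
Row 4: (4,0)B 0/1 not · (4,1)R 0/2 not · (4,2)B 0/2 not · (4,3)R 1/2 not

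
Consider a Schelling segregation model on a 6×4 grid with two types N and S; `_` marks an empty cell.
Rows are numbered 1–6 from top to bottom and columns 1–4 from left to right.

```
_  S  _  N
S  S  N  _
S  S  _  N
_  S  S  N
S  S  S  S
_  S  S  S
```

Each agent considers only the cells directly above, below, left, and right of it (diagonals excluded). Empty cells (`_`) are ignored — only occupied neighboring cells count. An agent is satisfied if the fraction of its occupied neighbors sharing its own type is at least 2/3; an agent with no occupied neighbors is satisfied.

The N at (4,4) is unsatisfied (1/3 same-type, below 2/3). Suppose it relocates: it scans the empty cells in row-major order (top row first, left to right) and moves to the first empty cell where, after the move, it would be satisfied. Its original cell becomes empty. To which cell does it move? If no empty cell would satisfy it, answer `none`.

(1,3)

Vacating (4,4). Empty cells in order:
  (1,1): 0/2 same-type → still unsatisfied.
  (1,3): 2/3 same-type → satisfied — stop here.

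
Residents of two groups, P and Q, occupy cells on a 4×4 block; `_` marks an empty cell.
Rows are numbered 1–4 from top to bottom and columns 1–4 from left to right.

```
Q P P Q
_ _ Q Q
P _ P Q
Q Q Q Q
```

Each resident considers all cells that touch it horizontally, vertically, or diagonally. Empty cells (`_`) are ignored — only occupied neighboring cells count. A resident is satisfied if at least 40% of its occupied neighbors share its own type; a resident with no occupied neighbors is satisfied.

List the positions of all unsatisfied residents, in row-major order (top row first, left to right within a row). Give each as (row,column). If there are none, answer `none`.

(1,1), (1,2), (1,3), (3,1), (3,3)

Row 1: (1,1)Q 0/1 ✗ · (1,2)P 1/3 ✗ · (1,3)P 1/4 ✗ · (1,4)Q 2/3 ✓
Row 2: (2,3)Q 3/6 ✓ · (2,4)Q 3/5 ✓
Row 3: (3,1)P 0/2 ✗ · (3,3)P 0/6 ✗ · (3,4)Q 4/5 ✓
Row 4: (4,1)Q 1/2 ✓ · (4,2)Q 2/4 ✓ · (4,3)Q 3/4 ✓ · (4,4)Q 2/3 ✓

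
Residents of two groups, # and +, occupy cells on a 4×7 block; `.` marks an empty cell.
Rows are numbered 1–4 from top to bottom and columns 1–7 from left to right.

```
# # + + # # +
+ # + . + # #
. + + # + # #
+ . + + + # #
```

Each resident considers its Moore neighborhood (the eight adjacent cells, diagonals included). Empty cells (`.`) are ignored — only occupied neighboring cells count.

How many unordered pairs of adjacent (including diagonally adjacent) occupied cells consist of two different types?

29

Scan each occupied cell's neighbors to the right and below (and the two forward diagonals) so each pair is counted once.
Row 1: #(1,1)–#(1,2)= #(1,1)–+(2,1)≠ #(1,1)–#(2,2)= #(1,2)–+(1,3)≠ #(1,2)–#(2,2)= #(1,2)–+(2,3)≠ #(1,2)–+(2,1)≠ +(1,3)–+(1,4)= +(1,3)–+(2,3)= +(1,3)–#(2,2)≠ +(1,4)–#(1,5)≠ +(1,4)–+(2,5)= +(1,4)–+(2,3)= #(1,5)–#(1,6)= #(1,5)–+(2,5)≠ #(1,5)–#(2,6)= #(1,6)–+(1,7)≠ #(1,6)–#(2,6)= #(1,6)–#(2,7)= #(1,6)–+(2,5)≠ +(1,7)–#(2,7)≠ +(1,7)–#(2,6)≠  → 11/22 unlike.
Row 2: +(2,1)–#(2,2)≠ +(2,1)–+(3,2)= #(2,2)–+(2,3)≠ #(2,2)–+(3,2)≠ #(2,2)–+(3,3)≠ +(2,3)–+(3,3)= +(2,3)–#(3,4)≠ +(2,3)–+(3,2)= +(2,5)–#(2,6)≠ +(2,5)–+(3,5)= +(2,5)–#(3,6)≠ +(2,5)–#(3,4)≠ #(2,6)–#(2,7)= #(2,6)–#(3,6)= #(2,6)–#(3,7)= #(2,6)–+(3,5)≠ #(2,7)–#(3,7)= #(2,7)–#(3,6)=  → 9/18 unlike.
Row 3: +(3,2)–+(3,3)= +(3,2)–+(4,3)= +(3,2)–+(4,1)= +(3,3)–#(3,4)≠ +(3,3)–+(4,3)= +(3,3)–+(4,4)= #(3,4)–+(3,5)≠ #(3,4)–+(4,4)≠ #(3,4)–+(4,5)≠ #(3,4)–+(4,3)≠ +(3,5)–#(3,6)≠ +(3,5)–+(4,5)= +(3,5)–#(4,6)≠ +(3,5)–+(4,4)= #(3,6)–#(3,7)= #(3,6)–#(4,6)= #(3,6)–#(4,7)= #(3,6)–+(4,5)≠ #(3,7)–#(4,7)= #(3,7)–#(4,6)=  → 8/20 unlike.
Row 4: +(4,3)–+(4,4)= +(4,4)–+(4,5)= +(4,5)–#(4,6)≠ #(4,6)–#(4,7)=  → 1/4 unlike.
Total adjacent occupied pairs: 64; unlike-type pairs: 29.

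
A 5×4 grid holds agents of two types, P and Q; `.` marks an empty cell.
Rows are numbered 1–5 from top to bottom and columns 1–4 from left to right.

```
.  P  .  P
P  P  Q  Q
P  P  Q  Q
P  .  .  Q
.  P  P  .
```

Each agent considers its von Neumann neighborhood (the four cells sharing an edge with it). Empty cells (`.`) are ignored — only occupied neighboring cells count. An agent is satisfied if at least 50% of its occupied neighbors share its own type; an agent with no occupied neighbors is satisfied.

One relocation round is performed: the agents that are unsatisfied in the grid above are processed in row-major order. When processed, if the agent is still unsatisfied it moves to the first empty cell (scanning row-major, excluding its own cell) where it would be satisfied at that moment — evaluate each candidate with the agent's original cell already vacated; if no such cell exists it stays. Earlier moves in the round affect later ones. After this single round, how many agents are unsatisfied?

Initially unsatisfied (in order): (1,4).
  (1,4) → (1,1).
Resulting grid:
P P . .
P P Q Q
P P Q Q
P . . Q
. P P .
All satisfied now.

0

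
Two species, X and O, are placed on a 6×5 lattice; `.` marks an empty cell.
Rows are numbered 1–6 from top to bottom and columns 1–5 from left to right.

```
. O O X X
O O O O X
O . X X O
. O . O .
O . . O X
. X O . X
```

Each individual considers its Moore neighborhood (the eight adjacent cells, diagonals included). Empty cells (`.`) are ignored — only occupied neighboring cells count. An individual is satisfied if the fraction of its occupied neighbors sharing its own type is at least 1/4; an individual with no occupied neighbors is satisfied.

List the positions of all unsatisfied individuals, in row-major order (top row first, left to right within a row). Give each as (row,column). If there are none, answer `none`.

(1,2)O 4/4 ok
(1,3)O 4/5 ok
(1,4)X 2/5 ok
(1,5)X 2/3 ok
(2,1)O 3/3 ok
(2,2)O 5/6 ok
(2,3)O 4/7 ok
(2,4)O 3/8 ok
(2,5)X 3/5 ok
(3,1)O 3/3 ok
(3,3)X 1/6 unhappy
(3,4)X 2/6 ok
(3,5)O 2/4 ok
(4,2)O 2/3 ok
(4,4)O 2/5 ok
(5,1)O 1/2 ok
(5,4)O 2/4 ok
(5,5)X 1/3 ok
(6,2)X 0/2 unhappy
(6,3)O 1/2 ok
(6,5)X 1/2 ok

(3,3), (6,2)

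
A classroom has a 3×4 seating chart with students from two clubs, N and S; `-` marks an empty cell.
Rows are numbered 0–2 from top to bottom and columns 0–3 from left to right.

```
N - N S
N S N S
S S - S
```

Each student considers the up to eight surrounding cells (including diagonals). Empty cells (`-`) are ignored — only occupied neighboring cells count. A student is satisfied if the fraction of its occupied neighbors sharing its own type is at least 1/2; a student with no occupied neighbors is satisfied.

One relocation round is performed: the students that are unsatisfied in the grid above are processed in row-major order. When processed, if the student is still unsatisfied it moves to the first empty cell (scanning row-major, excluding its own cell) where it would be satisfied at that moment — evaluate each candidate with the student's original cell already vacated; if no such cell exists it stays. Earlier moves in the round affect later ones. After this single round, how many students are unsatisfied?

2

Initially unsatisfied (in order): (0,2), (0,3), (1,0), (1,1), (1,2).
  (0,2) → (0,1).
  (0,3): now satisfied by earlier moves; stays.
  (1,0): no empty cell satisfies it; stays.
  (1,1) → (0,2).
  (1,2) → (1,1).
Resulting grid:
N N S S
N N - S
S S - S
Unsatisfied now: (2,0), (2,1).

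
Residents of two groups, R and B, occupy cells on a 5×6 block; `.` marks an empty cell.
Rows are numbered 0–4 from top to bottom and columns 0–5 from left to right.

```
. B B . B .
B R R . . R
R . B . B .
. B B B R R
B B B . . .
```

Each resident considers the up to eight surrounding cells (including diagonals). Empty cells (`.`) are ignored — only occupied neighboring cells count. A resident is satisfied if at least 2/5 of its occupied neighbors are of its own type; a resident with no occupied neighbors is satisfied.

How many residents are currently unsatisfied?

(0,1)B 2/4 satisfied
(0,2)B 1/3 not
(0,4)B 0/1 not
(1,0)B 1/3 not
(1,1)R 2/6 not
(1,2)R 1/4 not
(1,5)R 0/2 not
(2,0)R 1/3 not
(2,2)B 3/5 satisfied
(2,4)B 1/4 not
(3,1)B 5/6 satisfied
(3,2)B 5/5 satisfied
(3,3)B 4/5 satisfied
(3,4)R 1/3 not
(3,5)R 1/2 satisfied
(4,0)B 2/2 satisfied
(4,1)B 4/4 satisfied
(4,2)B 4/4 satisfied
Unsatisfied: (0,2), (0,4), (1,0), (1,1), (1,2), (1,5), (2,0), (2,4), (3,4) — 9 in total.

9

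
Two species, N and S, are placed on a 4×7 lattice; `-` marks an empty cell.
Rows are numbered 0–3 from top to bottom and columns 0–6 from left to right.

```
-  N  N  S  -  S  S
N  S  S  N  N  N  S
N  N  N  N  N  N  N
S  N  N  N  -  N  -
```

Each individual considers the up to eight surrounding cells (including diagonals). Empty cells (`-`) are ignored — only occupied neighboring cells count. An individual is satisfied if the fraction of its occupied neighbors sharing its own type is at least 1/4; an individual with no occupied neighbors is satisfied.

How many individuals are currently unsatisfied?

(0,1)N 2/4 ✓
(0,2)N 2/5 ✓
(0,3)S 1/4 ✓
(0,5)S 2/4 ✓
(0,6)S 2/3 ✓
(1,0)N 3/4 ✓
(1,1)S 1/7 ✗
(1,2)S 2/8 ✓
(1,3)N 5/7 ✓
(1,4)N 5/7 ✓
(1,5)N 4/7 ✓
(1,6)S 2/5 ✓
(2,0)N 3/5 ✓
(2,1)N 5/8 ✓
(2,2)N 6/8 ✓
(2,3)N 6/7 ✓
(2,4)N 7/7 ✓
(2,5)N 5/6 ✓
(2,6)N 3/4 ✓
(3,0)S 0/3 ✗
(3,1)N 4/5 ✓
(3,2)N 5/5 ✓
(3,3)N 4/4 ✓
(3,5)N 3/3 ✓
Unsatisfied: (1,1), (3,0) — 2 in total.

2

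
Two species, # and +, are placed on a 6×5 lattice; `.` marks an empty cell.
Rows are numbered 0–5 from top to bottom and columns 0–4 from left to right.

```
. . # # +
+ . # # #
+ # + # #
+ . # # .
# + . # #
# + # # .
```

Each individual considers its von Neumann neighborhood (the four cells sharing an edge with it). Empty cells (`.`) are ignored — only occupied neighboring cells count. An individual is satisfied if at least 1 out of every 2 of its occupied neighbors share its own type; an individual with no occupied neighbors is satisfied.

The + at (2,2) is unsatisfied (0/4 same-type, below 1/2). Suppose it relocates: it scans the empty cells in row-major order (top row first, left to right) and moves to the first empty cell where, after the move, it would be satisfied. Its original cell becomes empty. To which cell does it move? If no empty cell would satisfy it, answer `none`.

(0,0)

Vacating (2,2). Empty cells in order:
  (0,0): 1/1 same-type → satisfied — stop here.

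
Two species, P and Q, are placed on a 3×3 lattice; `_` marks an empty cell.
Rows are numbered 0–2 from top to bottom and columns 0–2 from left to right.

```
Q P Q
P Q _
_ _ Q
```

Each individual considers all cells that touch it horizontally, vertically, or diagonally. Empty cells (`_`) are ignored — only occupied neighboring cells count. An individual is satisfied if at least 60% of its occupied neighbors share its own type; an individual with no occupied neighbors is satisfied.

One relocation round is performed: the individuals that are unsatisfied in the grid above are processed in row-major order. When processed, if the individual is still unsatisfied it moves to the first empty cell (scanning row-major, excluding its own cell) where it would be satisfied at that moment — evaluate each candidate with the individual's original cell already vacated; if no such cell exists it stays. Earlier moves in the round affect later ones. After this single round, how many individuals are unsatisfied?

Initially unsatisfied (in order): (0,0), (0,1), (0,2), (1,0).
  (0,0) → (1,2).
  (0,1): no empty cell satisfies it; stays.
  (0,2): now satisfied by earlier moves; stays.
  (1,0): no empty cell satisfies it; stays.
Resulting grid:
_ P Q
P Q Q
_ _ Q
Unsatisfied now: (0,1), (1,0).

2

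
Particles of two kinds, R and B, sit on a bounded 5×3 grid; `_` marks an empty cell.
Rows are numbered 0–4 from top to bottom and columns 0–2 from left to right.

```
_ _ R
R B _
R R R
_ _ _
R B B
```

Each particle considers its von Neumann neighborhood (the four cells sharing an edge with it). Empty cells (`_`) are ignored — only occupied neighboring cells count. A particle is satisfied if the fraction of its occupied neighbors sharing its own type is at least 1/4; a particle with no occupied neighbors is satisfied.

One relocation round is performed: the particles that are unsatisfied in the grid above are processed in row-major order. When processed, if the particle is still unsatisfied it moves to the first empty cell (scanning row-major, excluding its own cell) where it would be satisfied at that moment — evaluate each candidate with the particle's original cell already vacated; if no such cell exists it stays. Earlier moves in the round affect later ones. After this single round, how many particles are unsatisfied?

0

Initially unsatisfied (in order): (1,1), (4,0).
  (1,1) → (3,1).
  (4,0) → (0,0).
Resulting grid:
R _ R
R _ _
R R R
_ B _
_ B B
All satisfied now.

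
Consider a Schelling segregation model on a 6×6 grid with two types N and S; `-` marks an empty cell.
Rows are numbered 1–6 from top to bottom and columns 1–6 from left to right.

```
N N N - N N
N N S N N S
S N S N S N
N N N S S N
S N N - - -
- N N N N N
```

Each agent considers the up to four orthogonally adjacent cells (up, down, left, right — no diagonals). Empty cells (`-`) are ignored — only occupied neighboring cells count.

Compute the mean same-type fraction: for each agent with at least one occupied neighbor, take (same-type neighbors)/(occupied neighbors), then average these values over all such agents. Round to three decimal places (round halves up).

Row 1: (1,1)N 2/2 · (1,2)N 3/3 · (1,3)N 1/2 · (1,5)N 2/2 · (1,6)N 1/2
Row 2: (2,1)N 2/3 · (2,2)N 3/4 · (2,3)S 1/4 · (2,4)N 2/3 · (2,5)N 2/4 · (2,6)S 0/3
Row 3: (3,1)S 0/3 · (3,2)N 2/4 · (3,3)S 1/4 · (3,4)N 1/4 · (3,5)S 1/4 · (3,6)N 1/3
Row 4: (4,1)N 1/3 · (4,2)N 4/4 · (4,3)N 2/4 · (4,4)S 1/3 · (4,5)S 2/3 · (4,6)N 1/2
Row 5: (5,1)S 0/2 · (5,2)N 3/4 · (5,3)N 3/3
Row 6: (6,2)N 2/2 · (6,3)N 3/3 · (6,4)N 2/2 · (6,5)N 2/2 · (6,6)N 1/1
Sum over 31 agents: 2/2 + 3/3 + 1/2 + 2/2 + 1/2 + 2/3 + 3/4 + 1/4 + 2/3 + 2/4 + 0/3 + 0/3 + 2/4 + 1/4 + 1/4 + 1/4 + 1/3 + 1/3 + 4/4 + 2/4 + 1/3 + 2/3 + 1/2 + 0/2 + 3/4 + 3/3 + 2/2 + 3/3 + 2/2 + 2/2 + 1/1 = 37/2; mean = 37/2 ÷ 31 = 37/62 = 0.596774… → 0.597.

0.597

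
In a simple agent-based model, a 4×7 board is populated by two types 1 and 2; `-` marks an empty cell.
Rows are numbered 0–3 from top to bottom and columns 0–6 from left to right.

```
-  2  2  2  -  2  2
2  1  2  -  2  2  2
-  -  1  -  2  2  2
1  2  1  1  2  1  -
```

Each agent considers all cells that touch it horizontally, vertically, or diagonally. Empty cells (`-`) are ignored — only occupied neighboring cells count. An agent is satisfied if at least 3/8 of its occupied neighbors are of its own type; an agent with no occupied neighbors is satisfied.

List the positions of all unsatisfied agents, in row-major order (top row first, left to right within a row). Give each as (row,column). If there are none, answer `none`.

Row 0: (0,1)2 3/4 ✓ · (0,2)2 3/4 ✓ · (0,3)2 3/3 ✓ · (0,5)2 4/4 ✓ · (0,6)2 3/3 ✓
Row 1: (1,0)2 1/2 ✓ · (1,1)1 1/5 ✗ · (1,2)2 3/5 ✓ · (1,4)2 5/5 ✓ · (1,5)2 7/7 ✓ · (1,6)2 5/5 ✓
Row 2: (2,2)1 3/5 ✓ · (2,4)2 4/6 ✓ · (2,5)2 6/7 ✓ · (2,6)2 3/4 ✓
Row 3: (3,0)1 0/1 ✗ · (3,1)2 0/3 ✗ · (3,2)1 2/3 ✓ · (3,3)1 2/4 ✓ · (3,4)2 2/4 ✓ · (3,5)1 0/4 ✗

(1,1), (3,0), (3,1), (3,5)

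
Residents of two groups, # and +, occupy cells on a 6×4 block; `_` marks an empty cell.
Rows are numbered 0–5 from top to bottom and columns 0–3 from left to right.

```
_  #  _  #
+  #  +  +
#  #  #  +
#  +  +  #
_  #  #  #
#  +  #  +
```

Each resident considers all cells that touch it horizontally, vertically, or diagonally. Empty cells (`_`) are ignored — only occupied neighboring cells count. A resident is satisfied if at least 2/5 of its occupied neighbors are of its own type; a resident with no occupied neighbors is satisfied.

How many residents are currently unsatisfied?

(0,1)# 1/3 not
(0,3)# 0/2 not
(1,0)+ 0/4 not
(1,1)# 4/6 satisfied
(1,2)+ 2/7 not
(1,3)+ 2/4 satisfied
(2,0)# 3/5 satisfied
(2,1)# 4/8 satisfied
(2,2)# 3/8 not
(2,3)+ 3/5 satisfied
(3,0)# 3/4 satisfied
(3,1)+ 1/7 not
(3,2)+ 2/8 not
(3,3)# 3/5 satisfied
(4,1)# 4/7 satisfied
(4,2)# 4/8 satisfied
(4,3)# 3/5 satisfied
(5,0)# 1/2 satisfied
(5,1)+ 0/4 not
(5,2)# 3/5 satisfied
(5,3)+ 0/3 not
Unsatisfied: (0,1), (0,3), (1,0), (1,2), (2,2), (3,1), (3,2), (5,1), (5,3) — 9 in total.

9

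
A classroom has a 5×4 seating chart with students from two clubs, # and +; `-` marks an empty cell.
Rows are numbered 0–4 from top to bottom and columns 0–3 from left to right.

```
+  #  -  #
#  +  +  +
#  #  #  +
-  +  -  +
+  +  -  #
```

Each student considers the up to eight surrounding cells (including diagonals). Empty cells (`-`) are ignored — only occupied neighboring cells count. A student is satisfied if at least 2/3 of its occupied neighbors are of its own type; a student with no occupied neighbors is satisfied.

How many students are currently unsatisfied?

13

(0,0)+ 1/3 not
(0,1)# 1/4 not
(0,3)# 0/2 not
(1,0)# 3/5 not
(1,1)+ 2/7 not
(1,2)+ 3/7 not
(1,3)+ 2/4 not
(2,0)# 2/4 not
(2,1)# 3/6 not
(2,2)# 1/7 not
(2,3)+ 3/4 satisfied
(3,1)+ 2/5 not
(3,3)+ 1/3 not
(4,0)+ 2/2 satisfied
(4,1)+ 2/2 satisfied
(4,3)# 0/1 not
Unsatisfied: (0,0), (0,1), (0,3), (1,0), (1,1), (1,2), (1,3), (2,0), (2,1), (2,2), (3,1), (3,3), (4,3) — 13 in total.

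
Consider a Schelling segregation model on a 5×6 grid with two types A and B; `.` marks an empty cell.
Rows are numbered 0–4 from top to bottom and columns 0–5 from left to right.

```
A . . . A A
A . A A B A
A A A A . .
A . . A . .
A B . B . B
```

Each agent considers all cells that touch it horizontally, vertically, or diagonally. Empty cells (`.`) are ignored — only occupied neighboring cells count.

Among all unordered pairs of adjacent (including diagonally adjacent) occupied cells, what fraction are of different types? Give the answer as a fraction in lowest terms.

8/29

Scan each occupied cell's neighbors to the right and below (and the two forward diagonals) so each pair is counted once.
Row 0: A(0,0)–A(1,0)= A(0,4)–A(0,5)= A(0,4)–B(1,4)≠ A(0,4)–A(1,5)= A(0,4)–A(1,3)= A(0,5)–A(1,5)= A(0,5)–B(1,4)≠  → 2/7 unlike.
Row 1: A(1,0)–A(2,0)= A(1,0)–A(2,1)= A(1,2)–A(1,3)= A(1,2)–A(2,2)= A(1,2)–A(2,3)= A(1,2)–A(2,1)= A(1,3)–B(1,4)≠ A(1,3)–A(2,3)= A(1,3)–A(2,2)= B(1,4)–A(1,5)≠ B(1,4)–A(2,3)≠  → 3/11 unlike.
Row 2: A(2,0)–A(2,1)= A(2,0)–A(3,0)= A(2,1)–A(2,2)= A(2,1)–A(3,0)= A(2,2)–A(2,3)= A(2,2)–A(3,3)= A(2,3)–A(3,3)=  → 0/7 unlike.
Row 3: A(3,0)–A(4,0)= A(3,0)–B(4,1)≠ A(3,3)–B(4,3)≠  → 2/3 unlike.
Row 4: A(4,0)–B(4,1)≠  → 1/1 unlike.
Total adjacent occupied pairs: 29; unlike-type pairs: 8.
8/29 is already in lowest terms.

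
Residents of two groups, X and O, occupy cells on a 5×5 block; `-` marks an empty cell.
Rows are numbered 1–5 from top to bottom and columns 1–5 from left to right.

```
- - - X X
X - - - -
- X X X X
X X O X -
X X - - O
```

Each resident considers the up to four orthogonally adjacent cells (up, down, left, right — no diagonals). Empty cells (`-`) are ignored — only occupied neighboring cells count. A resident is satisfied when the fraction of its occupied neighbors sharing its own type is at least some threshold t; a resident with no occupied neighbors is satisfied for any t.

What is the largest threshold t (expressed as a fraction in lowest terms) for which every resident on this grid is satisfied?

0/1

Row 1: (1,4)X 1/1 · (1,5)X 1/1
Row 2: (2,1)X — no occupied neighbors
Row 3: (3,2)X 2/2 · (3,3)X 2/3 · (3,4)X 3/3 · (3,5)X 1/1
Row 4: (4,1)X 2/2 · (4,2)X 3/4 · (4,3)O 0/3 · (4,4)X 1/2
Row 5: (5,1)X 2/2 · (5,2)X 2/2 · (5,5)O — no occupied neighbors
The smallest same-type fraction is 0/3 at (4,3), which reduces to 0/1. Any threshold above that leaves this resident unsatisfied.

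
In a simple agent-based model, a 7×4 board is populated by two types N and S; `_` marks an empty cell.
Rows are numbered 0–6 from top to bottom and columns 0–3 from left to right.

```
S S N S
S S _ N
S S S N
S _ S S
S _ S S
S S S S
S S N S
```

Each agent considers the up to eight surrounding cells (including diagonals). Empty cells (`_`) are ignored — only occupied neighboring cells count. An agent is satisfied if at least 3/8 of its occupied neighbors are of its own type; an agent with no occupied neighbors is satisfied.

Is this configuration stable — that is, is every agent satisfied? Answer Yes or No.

Row 0: (0,0)S 3/3 ✓ · (0,1)S 3/4 ✓ · (0,2)N 1/4 ✗ · (0,3)S 0/2 ✗
Row 1: (1,0)S 5/5 ✓ · (1,1)S 6/7 ✓ · (1,3)N 2/4 ✓
Row 2: (2,0)S 4/4 ✓ · (2,1)S 6/6 ✓ · (2,2)S 4/6 ✓ · (2,3)N 1/4 ✗
Row 3: (3,0)S 3/3 ✓ · (3,2)S 5/6 ✓ · (3,3)S 4/5 ✓
Row 4: (4,0)S 3/3 ✓ · (4,2)S 6/6 ✓ · (4,3)S 5/5 ✓
Row 5: (5,0)S 4/4 ✓ · (5,1)S 6/7 ✓ · (5,2)S 6/7 ✓ · (5,3)S 4/5 ✓
Row 6: (6,0)S 3/3 ✓ · (6,1)S 4/5 ✓ · (6,2)N 0/5 ✗ · (6,3)S 2/3 ✓
For instance (0,2) has only 1/4 same-type neighbors, below 3/8.

No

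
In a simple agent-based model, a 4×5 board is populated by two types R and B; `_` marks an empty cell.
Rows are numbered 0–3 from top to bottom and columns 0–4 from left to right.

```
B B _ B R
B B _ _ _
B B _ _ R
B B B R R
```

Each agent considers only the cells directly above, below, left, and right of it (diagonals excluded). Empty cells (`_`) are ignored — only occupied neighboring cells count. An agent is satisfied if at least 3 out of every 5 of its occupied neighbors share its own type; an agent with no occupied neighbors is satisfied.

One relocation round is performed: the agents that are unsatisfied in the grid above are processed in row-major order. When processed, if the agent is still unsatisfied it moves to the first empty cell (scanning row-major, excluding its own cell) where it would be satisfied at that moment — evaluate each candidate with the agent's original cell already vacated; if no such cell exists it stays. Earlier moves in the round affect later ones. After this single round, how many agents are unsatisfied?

0

Initially unsatisfied (in order): (0,3), (0,4), (3,2), (3,3).
  (0,3) → (0,2).
  (0,4): now satisfied by earlier moves; stays.
  (3,2) → (1,2).
  (3,3): now satisfied by earlier moves; stays.
Resulting grid:
B B B _ R
B B B _ _
B B _ _ R
B B _ R R
All satisfied now.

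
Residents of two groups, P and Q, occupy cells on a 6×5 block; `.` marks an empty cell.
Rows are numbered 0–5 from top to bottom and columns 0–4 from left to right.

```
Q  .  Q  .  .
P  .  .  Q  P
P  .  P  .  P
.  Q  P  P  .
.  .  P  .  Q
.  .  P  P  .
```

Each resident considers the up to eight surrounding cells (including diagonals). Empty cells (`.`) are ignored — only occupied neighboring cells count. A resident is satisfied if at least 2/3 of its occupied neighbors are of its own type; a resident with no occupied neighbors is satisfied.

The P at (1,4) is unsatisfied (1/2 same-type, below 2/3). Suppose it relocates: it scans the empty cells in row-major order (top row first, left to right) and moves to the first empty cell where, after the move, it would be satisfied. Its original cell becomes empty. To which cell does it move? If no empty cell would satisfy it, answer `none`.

Vacating (1,4). Empty cells in order:
  (0,1): 1/3 same-type → still unsatisfied.
  (0,3): 0/2 same-type → still unsatisfied.
  (0,4): 0/1 same-type → still unsatisfied.
  (1,1): 3/5 same-type → still unsatisfied.
  (1,2): 1/3 same-type → still unsatisfied.
  (2,1): 4/5 same-type → satisfied — stop here.

(2,1)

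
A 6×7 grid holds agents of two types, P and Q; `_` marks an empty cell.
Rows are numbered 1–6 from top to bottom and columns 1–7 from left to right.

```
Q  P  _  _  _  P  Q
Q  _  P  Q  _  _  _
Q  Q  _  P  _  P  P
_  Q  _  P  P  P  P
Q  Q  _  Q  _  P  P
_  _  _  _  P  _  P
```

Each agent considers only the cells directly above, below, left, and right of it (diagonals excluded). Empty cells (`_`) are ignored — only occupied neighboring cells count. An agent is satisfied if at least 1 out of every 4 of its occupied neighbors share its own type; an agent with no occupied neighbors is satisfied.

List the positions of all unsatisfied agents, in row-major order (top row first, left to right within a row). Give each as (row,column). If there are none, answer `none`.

(1,2), (1,6), (1,7), (2,3), (2,4), (5,4)

(1,1)Q 1/2 satisfied
(1,2)P 0/1 not
(1,6)P 0/1 not
(1,7)Q 0/1 not
(2,1)Q 2/2 satisfied
(2,3)P 0/1 not
(2,4)Q 0/2 not
(3,1)Q 2/2 satisfied
(3,2)Q 2/2 satisfied
(3,4)P 1/2 satisfied
(3,6)P 2/2 satisfied
(3,7)P 2/2 satisfied
(4,2)Q 2/2 satisfied
(4,4)P 2/3 satisfied
(4,5)P 2/2 satisfied
(4,6)P 4/4 satisfied
(4,7)P 3/3 satisfied
(5,1)Q 1/1 satisfied
(5,2)Q 2/2 satisfied
(5,4)Q 0/1 not
(5,6)P 2/2 satisfied
(5,7)P 3/3 satisfied
(6,5)P 0/0 satisfied
(6,7)P 1/1 satisfied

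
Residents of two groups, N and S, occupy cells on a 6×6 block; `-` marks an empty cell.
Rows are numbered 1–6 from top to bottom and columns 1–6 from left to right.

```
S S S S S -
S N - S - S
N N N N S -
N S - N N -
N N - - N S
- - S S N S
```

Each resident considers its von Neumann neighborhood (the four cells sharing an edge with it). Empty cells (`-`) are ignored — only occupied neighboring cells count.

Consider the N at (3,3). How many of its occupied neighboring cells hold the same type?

2

Occupied neighbors of (3,3): (3,2)=N, (3,4)=N.
Same type (N): 2 of 2.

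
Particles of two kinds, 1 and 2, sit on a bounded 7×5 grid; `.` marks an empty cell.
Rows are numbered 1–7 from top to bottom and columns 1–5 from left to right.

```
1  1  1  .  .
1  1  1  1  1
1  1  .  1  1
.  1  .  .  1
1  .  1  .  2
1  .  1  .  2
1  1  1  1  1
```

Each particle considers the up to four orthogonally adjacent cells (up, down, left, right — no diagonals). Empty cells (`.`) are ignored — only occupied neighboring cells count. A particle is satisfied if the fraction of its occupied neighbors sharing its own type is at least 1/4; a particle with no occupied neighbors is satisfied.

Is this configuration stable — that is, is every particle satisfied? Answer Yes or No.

Yes

Row 1: (1,1)1 2/2 ok · (1,2)1 3/3 ok · (1,3)1 2/2 ok
Row 2: (2,1)1 3/3 ok · (2,2)1 4/4 ok · (2,3)1 3/3 ok · (2,4)1 3/3 ok · (2,5)1 2/2 ok
Row 3: (3,1)1 2/2 ok · (3,2)1 3/3 ok · (3,4)1 2/2 ok · (3,5)1 3/3 ok
Row 4: (4,2)1 1/1 ok · (4,5)1 1/2 ok
Row 5: (5,1)1 1/1 ok · (5,3)1 1/1 ok · (5,5)2 1/2 ok
Row 6: (6,1)1 2/2 ok · (6,3)1 2/2 ok · (6,5)2 1/2 ok
Row 7: (7,1)1 2/2 ok · (7,2)1 2/2 ok · (7,3)1 3/3 ok · (7,4)1 2/2 ok · (7,5)1 1/2 ok
All meet the threshold, so the configuration is stable.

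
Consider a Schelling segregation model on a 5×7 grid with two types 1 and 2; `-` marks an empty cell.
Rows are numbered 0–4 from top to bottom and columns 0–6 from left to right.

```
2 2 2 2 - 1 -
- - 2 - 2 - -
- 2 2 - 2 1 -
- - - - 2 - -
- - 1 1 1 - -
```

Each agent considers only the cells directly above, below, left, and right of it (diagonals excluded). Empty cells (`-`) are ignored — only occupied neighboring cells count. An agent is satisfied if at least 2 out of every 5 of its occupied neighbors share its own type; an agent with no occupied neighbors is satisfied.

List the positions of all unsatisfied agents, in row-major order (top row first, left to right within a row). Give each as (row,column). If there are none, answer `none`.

Row 0: (0,0)2 1/1 ok · (0,1)2 2/2 ok · (0,2)2 3/3 ok · (0,3)2 1/1 ok · (0,5)1 0/0 ok
Row 1: (1,2)2 2/2 ok · (1,4)2 1/1 ok
Row 2: (2,1)2 1/1 ok · (2,2)2 2/2 ok · (2,4)2 2/3 ok · (2,5)1 0/1 unhappy
Row 3: (3,4)2 1/2 ok
Row 4: (4,2)1 1/1 ok · (4,3)1 2/2 ok · (4,4)1 1/2 ok

(2,5)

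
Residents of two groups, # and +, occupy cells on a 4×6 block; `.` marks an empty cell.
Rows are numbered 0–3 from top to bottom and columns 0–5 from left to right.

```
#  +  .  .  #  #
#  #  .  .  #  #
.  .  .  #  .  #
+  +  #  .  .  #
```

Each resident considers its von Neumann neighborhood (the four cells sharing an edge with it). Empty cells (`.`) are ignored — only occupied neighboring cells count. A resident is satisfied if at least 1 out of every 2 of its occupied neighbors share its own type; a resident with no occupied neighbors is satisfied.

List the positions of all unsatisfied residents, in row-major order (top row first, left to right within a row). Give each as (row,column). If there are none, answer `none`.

(0,1), (3,2)

(0,0)# 1/2 satisfied
(0,1)+ 0/2 not
(0,4)# 2/2 satisfied
(0,5)# 2/2 satisfied
(1,0)# 2/2 satisfied
(1,1)# 1/2 satisfied
(1,4)# 2/2 satisfied
(1,5)# 3/3 satisfied
(2,3)# 0/0 satisfied
(2,5)# 2/2 satisfied
(3,0)+ 1/1 satisfied
(3,1)+ 1/2 satisfied
(3,2)# 0/1 not
(3,5)# 1/1 satisfied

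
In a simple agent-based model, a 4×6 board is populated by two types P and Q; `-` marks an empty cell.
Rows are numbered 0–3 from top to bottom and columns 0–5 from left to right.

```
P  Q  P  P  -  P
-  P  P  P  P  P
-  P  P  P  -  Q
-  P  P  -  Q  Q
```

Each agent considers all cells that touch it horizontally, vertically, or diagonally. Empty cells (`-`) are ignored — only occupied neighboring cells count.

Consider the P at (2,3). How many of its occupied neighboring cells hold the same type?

5

Occupied neighbors of (2,3): (1,2)=P, (1,3)=P, (1,4)=P, (2,2)=P, (3,2)=P, (3,4)=Q.
Same type (P): 5 of 6.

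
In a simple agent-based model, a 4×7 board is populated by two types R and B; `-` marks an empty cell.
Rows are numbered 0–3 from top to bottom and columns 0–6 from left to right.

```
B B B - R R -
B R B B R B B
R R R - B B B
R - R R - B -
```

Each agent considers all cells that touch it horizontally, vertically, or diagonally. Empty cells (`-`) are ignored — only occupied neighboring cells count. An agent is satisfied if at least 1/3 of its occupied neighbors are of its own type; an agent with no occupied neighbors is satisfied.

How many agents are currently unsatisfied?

(0,0)B 2/3 ok
(0,1)B 4/5 ok
(0,2)B 3/4 ok
(0,4)R 2/4 ok
(0,5)R 2/4 ok
(1,0)B 2/5 ok
(1,1)R 3/8 ok
(1,2)B 3/6 ok
(1,3)B 3/6 ok
(1,4)R 2/6 ok
(1,5)B 4/7 ok
(1,6)B 3/4 ok
(2,0)R 3/4 ok
(2,1)R 5/7 ok
(2,2)R 4/6 ok
(2,4)B 4/6 ok
(2,5)B 5/6 ok
(2,6)B 4/4 ok
(3,0)R 2/2 ok
(3,2)R 3/3 ok
(3,3)R 2/3 ok
(3,5)B 3/3 ok
Every one meets the threshold.

0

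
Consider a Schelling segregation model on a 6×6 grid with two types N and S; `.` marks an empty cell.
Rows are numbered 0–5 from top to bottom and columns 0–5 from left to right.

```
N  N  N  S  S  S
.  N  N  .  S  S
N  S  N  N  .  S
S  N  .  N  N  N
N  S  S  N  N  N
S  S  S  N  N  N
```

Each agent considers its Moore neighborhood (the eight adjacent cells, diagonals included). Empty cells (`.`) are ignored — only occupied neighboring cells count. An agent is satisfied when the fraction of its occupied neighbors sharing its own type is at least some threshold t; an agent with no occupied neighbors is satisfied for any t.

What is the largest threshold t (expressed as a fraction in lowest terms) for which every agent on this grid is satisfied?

1/6

Row 0: (0,0)N 2/2 · (0,1)N 4/4 · (0,2)N 3/4 · (0,3)S 2/4 · (0,4)S 4/4 · (0,5)S 3/3
Row 1: (1,1)N 6/7 · (1,2)N 5/7 · (1,4)S 5/6 · (1,5)S 4/4
Row 2: (2,0)N 2/4 · (2,1)S 1/6 · (2,2)N 5/6 · (2,3)N 4/5 · (2,5)S 2/4
Row 3: (3,0)S 2/5 · (3,1)N 3/7 · (3,3)N 5/6 · (3,4)N 6/7 · (3,5)N 3/4
Row 4: (4,0)N 1/5 · (4,1)S 5/7 · (4,2)S 3/7 · (4,3)N 5/7 · (4,4)N 8/8 · (4,5)N 5/5
Row 5: (5,0)S 2/3 · (5,1)S 4/5 · (5,2)S 3/5 · (5,3)N 3/5 · (5,4)N 5/5 · (5,5)N 3/3
The smallest same-type fraction is 1/6 at (2,1), which reduces to 1/6. Any threshold above that leaves this agent unsatisfied.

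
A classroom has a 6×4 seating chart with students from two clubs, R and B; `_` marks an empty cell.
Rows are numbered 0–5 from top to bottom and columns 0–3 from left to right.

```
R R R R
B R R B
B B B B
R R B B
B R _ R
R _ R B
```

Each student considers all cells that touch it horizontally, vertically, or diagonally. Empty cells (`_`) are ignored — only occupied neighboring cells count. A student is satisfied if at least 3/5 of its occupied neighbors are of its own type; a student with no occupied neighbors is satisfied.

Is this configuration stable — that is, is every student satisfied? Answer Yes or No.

No

(0,0)R 2/3 ✓
(0,1)R 4/5 ✓
(0,2)R 4/5 ✓
(0,3)R 2/3 ✓
(1,0)B 2/5 ✗
(1,1)R 4/8 ✗
(1,2)R 4/8 ✗
(1,3)B 2/5 ✗
(2,0)B 2/5 ✗
(2,1)B 4/8 ✗
(2,2)B 5/8 ✓
(2,3)B 4/5 ✓
(3,0)R 2/5 ✗
(3,1)R 2/7 ✗
(3,2)B 4/7 ✗
(3,3)B 3/4 ✓
(4,0)B 0/4 ✗
(4,1)R 4/6 ✓
(4,3)R 1/4 ✗
(5,0)R 1/2 ✗
(5,2)R 2/3 ✓
(5,3)B 0/2 ✗
For instance (1,0) has only 2/5 same-type neighbors, below 3/5.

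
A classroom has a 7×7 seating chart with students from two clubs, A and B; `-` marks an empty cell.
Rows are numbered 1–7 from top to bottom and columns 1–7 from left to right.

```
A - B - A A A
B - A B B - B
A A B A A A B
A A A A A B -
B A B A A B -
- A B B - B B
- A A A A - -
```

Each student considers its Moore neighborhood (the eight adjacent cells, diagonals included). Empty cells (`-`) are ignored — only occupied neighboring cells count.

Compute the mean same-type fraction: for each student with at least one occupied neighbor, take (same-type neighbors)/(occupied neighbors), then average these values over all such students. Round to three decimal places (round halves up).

0.472

Row 1: (1,1)A 0/1 · (1,3)B 1/2 · (1,5)A 1/3 · (1,6)A 2/4 · (1,7)A 1/2
Row 2: (2,1)B 0/3 · (2,3)A 2/5 · (2,4)B 3/7 · (2,5)B 1/6 · (2,7)B 1/4
Row 3: (3,1)A 3/4 · (3,2)A 5/7 · (3,3)B 1/7 · (3,4)A 5/8 · (3,5)A 4/7 · (3,6)A 2/6 · (3,7)B 2/3
Row 4: (4,1)A 4/5 · (4,2)A 5/8 · (4,3)A 6/8 · (4,4)A 6/8 · (4,5)A 6/8 · (4,6)B 2/6
Row 5: (5,1)B 0/4 · (5,2)A 4/7 · (5,3)B 2/8 · (5,4)A 4/7 · (5,5)A 3/7 · (5,6)B 3/5
Row 6: (6,2)A 3/6 · (6,3)B 2/8 · (6,4)B 2/7 · (6,6)B 2/4 · (6,7)B 2/2
Row 7: (7,2)A 2/3 · (7,3)A 3/5 · (7,4)A 2/4 · (7,5)A 1/3
Sum over 38 students: 0/1 + 1/2 + 1/3 + 2/4 + 1/2 + 0/3 + 2/5 + 3/7 + 1/6 + 1/4 + 3/4 + 5/7 + 1/7 + 5/8 + 4/7 + 2/6 + 2/3 + 4/5 + 5/8 + 6/8 + 6/8 + 6/8 + 2/6 + 0/4 + 4/7 + 2/8 + 4/7 + 3/7 + 3/5 + 3/6 + 2/8 + 2/7 + 2/4 + 2/2 + 2/3 + 3/5 + 2/4 + 1/3 = 3769/210; mean = 3769/210 ÷ 38 = 3769/7980 = 0.472305… → 0.472.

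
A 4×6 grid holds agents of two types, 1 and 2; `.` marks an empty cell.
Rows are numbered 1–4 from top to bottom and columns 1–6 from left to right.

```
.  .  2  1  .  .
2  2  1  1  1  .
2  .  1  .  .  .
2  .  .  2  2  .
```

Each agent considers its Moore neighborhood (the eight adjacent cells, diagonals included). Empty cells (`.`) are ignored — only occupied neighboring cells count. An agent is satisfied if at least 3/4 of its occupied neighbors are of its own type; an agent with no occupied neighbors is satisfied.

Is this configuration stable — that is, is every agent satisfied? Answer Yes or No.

No

(1,3)2 1/4 unhappy
(1,4)1 3/4 ok
(2,1)2 2/2 ok
(2,2)2 3/5 unhappy
(2,3)1 3/5 unhappy
(2,4)1 4/5 ok
(2,5)1 2/2 ok
(3,1)2 3/3 ok
(3,3)1 2/4 unhappy
(4,1)2 1/1 ok
(4,4)2 1/2 unhappy
(4,5)2 1/1 ok
For instance (1,3) has only 1/4 same-type neighbors, below 3/4.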